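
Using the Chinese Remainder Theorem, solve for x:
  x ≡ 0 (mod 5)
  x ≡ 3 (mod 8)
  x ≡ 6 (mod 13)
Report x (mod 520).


Moduli 5, 8, 13 are pairwise coprime; by CRT there is a unique solution modulo M = 5 · 8 · 13 = 520.
Solve pairwise, accumulating the modulus:
  Start with x ≡ 0 (mod 5).
  Combine with x ≡ 3 (mod 8): since gcd(5, 8) = 1, we get a unique residue mod 40.
    Write x = 0 + 5·t and substitute into x ≡ 3 (mod 8): 5·t ≡ 3 − 0 = 3 (mod 8).
    The inverse of 5 mod 8 is 5 (since 5·5 = 25 = 3·8 + 1), so t ≡ 5·3 = 15 ≡ 7 (mod 8).
    Then x = 0 + 5·7 = 35, valid modulo lcm(5, 8) = 40: x ≡ 35 (mod 40).
  Combine with x ≡ 6 (mod 13): since gcd(40, 13) = 1, we get a unique residue mod 520.
    Write x = 35 + 40·t and substitute into x ≡ 6 (mod 13): 40·t ≡ 6 − 35 = -29 (mod 13).
    Reduce coefficients mod 13: 1·t ≡ 10 (mod 13).
    So t ≡ 10 (mod 13).
    Then x = 35 + 40·10 = 435, valid modulo lcm(40, 13) = 520: x ≡ 435 (mod 520).
Verify: 435 mod 5 = 0 ✓, 435 mod 8 = 3 ✓, 435 mod 13 = 6 ✓.

x ≡ 435 (mod 520).


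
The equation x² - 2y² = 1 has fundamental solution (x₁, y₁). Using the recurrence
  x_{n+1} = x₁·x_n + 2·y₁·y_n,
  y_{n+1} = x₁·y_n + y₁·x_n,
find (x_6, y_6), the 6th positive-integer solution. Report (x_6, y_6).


Step 1: Find the fundamental solution (x₁, y₁) of x² - 2y² = 1.
  Expand √2 as a continued fraction. a₀ = ⌊√2⌋ = 1; iterate m_{k+1} = d_k·a_k − m_k, d_{k+1} = (2 − m_{k+1}²)/d_k, a_{k+1} = ⌊(a₀ + m_{k+1})/d_{k+1}⌋ (starting m₀ = 0, d₀ = 1), with convergents p_k = a_k·p_{k-1} + p_{k-2}, q_k = a_k·q_{k-1} + q_{k-2} (p₋₁ = 1, q₋₁ = 0):
  k = 0: a₀ = 1; p₀/q₀ = 1/1; p₀² − 2·q₀² = 1 − 2 = -1.
  k = 1: m = 1, d = 1, a = ⌊(1 + 1)/1⌋ = 2; p/q = (2·1 + 1)/(2·1 + 0) = 3/2; p² − 2·q² = 9 − 8 = 1.
  The first convergent with p² − 2·q² = 1 gives the fundamental solution (x₁, y₁) = (3, 2).
Step 2: Apply the recurrence (x_{n+1}, y_{n+1}) = (x₁x_n + 2y₁y_n, x₁y_n + y₁x_n) repeatedly.
  From (x_1, y_1) = (3, 2): x_2 = 3·3 + 2·2·2 = 17; y_2 = 3·2 + 2·3 = 12.
  From (x_2, y_2) = (17, 12): x_3 = 3·17 + 2·2·12 = 99; y_3 = 3·12 + 2·17 = 70.
  From (x_3, y_3) = (99, 70): x_4 = 3·99 + 2·2·70 = 577; y_4 = 3·70 + 2·99 = 408.
  From (x_4, y_4) = (577, 408): x_5 = 3·577 + 2·2·408 = 3363; y_5 = 3·408 + 2·577 = 2378.
  From (x_5, y_5) = (3363, 2378): x_6 = 3·3363 + 2·2·2378 = 19601; y_6 = 3·2378 + 2·3363 = 13860.
Step 3: Verify x_6² - 2·y_6² = 384199201 - 384199200 = 1 (should be 1). ✓

(x_1, y_1) = (3, 2); (x_6, y_6) = (19601, 13860).


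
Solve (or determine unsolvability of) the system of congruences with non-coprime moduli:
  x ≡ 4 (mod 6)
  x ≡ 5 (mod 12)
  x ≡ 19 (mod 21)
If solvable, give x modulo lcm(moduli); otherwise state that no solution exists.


Moduli 6, 12, 21 are not pairwise coprime, so CRT works modulo lcm(m_i) when all pairwise compatibility conditions hold.
Pairwise compatibility: gcd(m_i, m_j) must divide a_i - a_j for every pair.
Merge one congruence at a time:
  Start: x ≡ 4 (mod 6).
  Combine with x ≡ 5 (mod 12): gcd(6, 12) = 6, and 5 - 4 = 1 is NOT divisible by 6.
    ⇒ system is inconsistent (no integer solution).

No solution (the system is inconsistent).


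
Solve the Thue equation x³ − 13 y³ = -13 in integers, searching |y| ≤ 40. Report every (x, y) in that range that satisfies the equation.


The equation is x³ - 13y³ = -13. For fixed y, x³ = 13·y³ − 13, so a solution requires the RHS to be a perfect cube.
Strategy: iterate y from -40 to 40, compute RHS = 13·y³ − 13, and check whether it is a (positive or negative) perfect cube.
Check small values of y:
  y = 0: RHS = -13 is not a perfect cube.
  y = 1: RHS = 0 = (0)³ ⇒ x = 0 works.
  y = -1: RHS = -26 is not a perfect cube.
  y = 2: RHS = 91 is not a perfect cube.
  y = -2: RHS = -117 is not a perfect cube.
  y = 3: RHS = 338 is not a perfect cube.
  y = -3: RHS = -364 is not a perfect cube.
Continuing the search up to |y| = 40 finds no further solutions beyond those listed.
Collected solutions: (0, 1).

Solutions (with |y| ≤ 40): (0, 1).


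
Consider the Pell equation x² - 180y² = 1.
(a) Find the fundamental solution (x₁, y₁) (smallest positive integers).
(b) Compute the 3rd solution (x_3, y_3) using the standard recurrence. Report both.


Step 1: Find the fundamental solution (x₁, y₁) of x² - 180y² = 1.
  Expand √180 as a continued fraction. a₀ = ⌊√180⌋ = 13; iterate m_{k+1} = d_k·a_k − m_k, d_{k+1} = (180 − m_{k+1}²)/d_k, a_{k+1} = ⌊(a₀ + m_{k+1})/d_{k+1}⌋ (starting m₀ = 0, d₀ = 1), with convergents p_k = a_k·p_{k-1} + p_{k-2}, q_k = a_k·q_{k-1} + q_{k-2} (p₋₁ = 1, q₋₁ = 0):
  k = 0: a₀ = 13; p₀/q₀ = 13/1; p₀² − 180·q₀² = 169 − 180 = -11.
  k = 1: m = 13, d = 11, a = ⌊(13 + 13)/11⌋ = 2; p/q = (2·13 + 1)/(2·1 + 0) = 27/2; p² − 180·q² = 729 − 720 = 9.
  k = 2: m = 9, d = 9, a = ⌊(13 + 9)/9⌋ = 2; p/q = (2·27 + 13)/(2·2 + 1) = 67/5; p² − 180·q² = 4489 − 4500 = -11.
  k = 3: m = 9, d = 11, a = ⌊(13 + 9)/11⌋ = 2; p/q = (2·67 + 27)/(2·5 + 2) = 161/12; p² − 180·q² = 25921 − 25920 = 1.
  The first convergent with p² − 180·q² = 1 gives the fundamental solution (x₁, y₁) = (161, 12).
Step 2: Apply the recurrence (x_{n+1}, y_{n+1}) = (x₁x_n + 180y₁y_n, x₁y_n + y₁x_n) repeatedly.
  From (x_1, y_1) = (161, 12): x_2 = 161·161 + 180·12·12 = 51841; y_2 = 161·12 + 12·161 = 3864.
  From (x_2, y_2) = (51841, 3864): x_3 = 161·51841 + 180·12·3864 = 16692641; y_3 = 161·3864 + 12·51841 = 1244196.
Step 3: Verify x_3² - 180·y_3² = 278644263554881 - 278644263554880 = 1 (should be 1). ✓

(x_1, y_1) = (161, 12); (x_3, y_3) = (16692641, 1244196).


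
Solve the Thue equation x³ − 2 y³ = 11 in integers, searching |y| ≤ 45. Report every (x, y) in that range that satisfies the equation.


The equation is x³ - 2y³ = 11. For fixed y, x³ = 2·y³ + 11, so a solution requires the RHS to be a perfect cube.
Strategy: iterate y from -45 to 45, compute RHS = 2·y³ + 11, and check whether it is a (positive or negative) perfect cube.
Check small values of y:
  y = 0: RHS = 11 is not a perfect cube.
  y = 1: RHS = 13 is not a perfect cube.
  y = -1: RHS = 9 is not a perfect cube.
  y = 2: RHS = 27 = (3)³ ⇒ x = 3 works.
  y = -2: RHS = -5 is not a perfect cube.
  y = 3: RHS = 65 is not a perfect cube.
  y = -3: RHS = -43 is not a perfect cube.
Continuing the search up to |y| = 45 finds no further solutions beyond those listed.
Collected solutions: (3, 2).

Solutions (with |y| ≤ 45): (3, 2).


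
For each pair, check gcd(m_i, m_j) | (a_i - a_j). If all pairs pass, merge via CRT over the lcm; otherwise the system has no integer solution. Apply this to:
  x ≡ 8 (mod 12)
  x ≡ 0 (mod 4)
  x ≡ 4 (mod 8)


Moduli 12, 4, 8 are not pairwise coprime, so CRT works modulo lcm(m_i) when all pairwise compatibility conditions hold.
Pairwise compatibility: gcd(m_i, m_j) must divide a_i - a_j for every pair.
Merge one congruence at a time:
  Start: x ≡ 8 (mod 12).
  Combine with x ≡ 0 (mod 4): gcd(12, 4) = 4; 0 - 8 = -8, which IS divisible by 4, so compatible.
    Write x = 8 + 12·t and substitute into x ≡ 0 (mod 4): 12·t ≡ 0 − 8 = -8 (mod 4).
    Divide the congruence (and modulus) by g = 4: 3·t ≡ -2 (mod 1).
    Modulo 1 every t works; take t = 0.
    Then x = 8 + 12·0 = 8, valid modulo lcm(12, 4) = 12: x ≡ 8 (mod 12).
  Combine with x ≡ 4 (mod 8): gcd(12, 8) = 4; 4 - 8 = -4, which IS divisible by 4, so compatible.
    Write x = 8 + 12·t and substitute into x ≡ 4 (mod 8): 12·t ≡ 4 − 8 = -4 (mod 8).
    Divide the congruence (and modulus) by g = 4: 3·t ≡ -1 (mod 2).
    Reduce coefficients mod 2: 1·t ≡ 1 (mod 2).
    So t ≡ 1 (mod 2).
    Then x = 8 + 12·1 = 20, valid modulo lcm(12, 8) = 24: x ≡ 20 (mod 24).
Verify: 20 mod 12 = 8, 20 mod 4 = 0, 20 mod 8 = 4.

x ≡ 20 (mod 24).


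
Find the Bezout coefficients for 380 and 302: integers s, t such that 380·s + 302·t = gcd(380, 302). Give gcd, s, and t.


Euclidean algorithm on (380, 302) — divide until remainder is 0:
  380 = 1 · 302 + 78
  302 = 3 · 78 + 68
  78 = 1 · 68 + 10
  68 = 6 · 10 + 8
  10 = 1 · 8 + 2
  8 = 4 · 2 + 0
gcd(380, 302) = 2.
Track Bezout coefficients alongside the remainders: start with r₀ = 380 = a·1 + b·0 (s = 1, t = 0) and r₁ = 302 = a·0 + b·1 (s = 0, t = 1); each new remainder r_{k+1} = r_{k-1} − q_k·r_k inherits s_{k+1} = s_{k-1} − q_k·s_k, t_{k+1} = t_{k-1} − q_k·t_k, so r_k = a·s_k + b·t_k at every step:
  q = 1: r = 78, s = 1 − 1·0 = 1, t = 0 − 1·1 = -1  (check: 380·1 + 302·(-1) = 78)
  q = 3: r = 68, s = 0 − 3·1 = -3, t = 1 − 3·(-1) = 4  (check: 380·(-3) + 302·4 = 68)
  q = 1: r = 10, s = 1 − 1·(-3) = 4, t = -1 − 1·4 = -5  (check: 380·4 + 302·(-5) = 10)
  q = 6: r = 8, s = -3 − 6·4 = -27, t = 4 − 6·(-5) = 34  (check: 380·(-27) + 302·34 = 8)
  q = 1: r = 2, s = 4 − 1·(-27) = 31, t = -5 − 1·34 = -39  (check: 380·31 + 302·(-39) = 2)
The row with r = 2 (the gcd) gives the Bezout coefficients s = 31, t = -39.
Result: 380 · (31) + 302 · (-39) = 2.

gcd(380, 302) = 2; s = 31, t = -39 (check: 380·31 + 302·(-39) = 2).


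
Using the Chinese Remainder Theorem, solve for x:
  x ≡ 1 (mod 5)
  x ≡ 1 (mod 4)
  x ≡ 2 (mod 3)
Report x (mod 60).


Moduli 5, 4, 3 are pairwise coprime; by CRT there is a unique solution modulo M = 5 · 4 · 3 = 60.
Solve pairwise, accumulating the modulus:
  Start with x ≡ 1 (mod 5).
  Combine with x ≡ 1 (mod 4): since gcd(5, 4) = 1, we get a unique residue mod 20.
    Write x = 1 + 5·t and substitute into x ≡ 1 (mod 4): 5·t ≡ 1 − 1 = 0 (mod 4).
    Reduce coefficients mod 4: 1·t ≡ 0 (mod 4).
    So t ≡ 0 (mod 4).
    Then x = 1 + 5·0 = 1, valid modulo lcm(5, 4) = 20: x ≡ 1 (mod 20).
  Combine with x ≡ 2 (mod 3): since gcd(20, 3) = 1, we get a unique residue mod 60.
    Write x = 1 + 20·t and substitute into x ≡ 2 (mod 3): 20·t ≡ 2 − 1 = 1 (mod 3).
    Reduce coefficients mod 3: 2·t ≡ 1 (mod 3).
    The inverse of 2 mod 3 is 2 (since 2·2 = 4 = 1·3 + 1), so t ≡ 2·1 = 2 ≡ 2 (mod 3).
    Then x = 1 + 20·2 = 41, valid modulo lcm(20, 3) = 60: x ≡ 41 (mod 60).
Verify: 41 mod 5 = 1 ✓, 41 mod 4 = 1 ✓, 41 mod 3 = 2 ✓.

x ≡ 41 (mod 60).


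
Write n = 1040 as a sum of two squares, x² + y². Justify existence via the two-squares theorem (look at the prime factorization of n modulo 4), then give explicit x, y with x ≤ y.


Step 1: Factor n = 1040 = 2^4 · 5 · 13.
Step 2: Check the mod-4 condition on each prime factor: 2 = 2 (special); 5 ≡ 1 (mod 4), exponent 1; 13 ≡ 1 (mod 4), exponent 1.
All primes ≡ 3 (mod 4) appear to even exponent (or don't appear), so by the two-squares theorem n IS expressible as a sum of two squares.
Step 3: Build a representation. Group n = k² · m with k = 4 and m = 5 · 13 = 65 (a product of primes ≡ 1 (mod 4)); a representation of m scales to one of n via (k·x)² + (k·y)² = k²(x² + y²). Each prime p ≡ 1 (mod 4) is itself a sum of two squares; find a² by testing p − a² for a perfect square:
  5: 5 − 1² = 4 = 2² ⇒ 5 = 1² + 2².
  13: 13 − 1² = 12, 13 − 2² = 9 = 3² ⇒ 13 = 2² + 3².
  Combine using the Brahmagupta–Fibonacci identity (a² + b²)(c² + d²) = (ac − bd)² + (ad + bc)² = (ac + bd)² + (ad − bc)²:
  5 · 13 = 65: from (1² + 2²)(2² + 3²), take (1·2 − 2·3, 1·3 + 2·2) = (2 − 6, 3 + 4) = (-4, 7); dropping signs (only squares matter) gives (4, 7); check 4² + 7² = 16 + 49 = 65 ✓.
  Scale by k = 4: (4·4, 4·7) = (16, 28).
Step 4: Order so x ≤ y and verify: 16² + 28² = 256 + 784 = 1040 = n. ✓

n = 1040 = 16² + 28² (one valid representation with x ≤ y).


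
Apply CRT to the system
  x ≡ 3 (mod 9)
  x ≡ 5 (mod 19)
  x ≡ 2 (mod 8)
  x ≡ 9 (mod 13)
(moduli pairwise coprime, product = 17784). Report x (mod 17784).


Product of moduli M = 9 · 19 · 8 · 13 = 17784.
Merge one congruence at a time:
  Start: x ≡ 3 (mod 9).
  Combine with x ≡ 5 (mod 19); new modulus lcm = 171.
    Write x = 3 + 9·t and substitute into x ≡ 5 (mod 19): 9·t ≡ 5 − 3 = 2 (mod 19).
    The inverse of 9 mod 19 is 17 (since 9·17 = 153 = 8·19 + 1), so t ≡ 17·2 = 34 ≡ 15 (mod 19).
    Then x = 3 + 9·15 = 138, valid modulo lcm(9, 19) = 171: x ≡ 138 (mod 171).
  Combine with x ≡ 2 (mod 8); new modulus lcm = 1368.
    Write x = 138 + 171·t and substitute into x ≡ 2 (mod 8): 171·t ≡ 2 − 138 = -136 (mod 8).
    Reduce coefficients mod 8: 3·t ≡ 0 (mod 8).
    The inverse of 3 mod 8 is 3 (since 3·3 = 9 = 1·8 + 1), so t ≡ 3·0 = 0 ≡ 0 (mod 8).
    Then x = 138 + 171·0 = 138, valid modulo lcm(171, 8) = 1368: x ≡ 138 (mod 1368).
  Combine with x ≡ 9 (mod 13); new modulus lcm = 17784.
    Write x = 138 + 1368·t and substitute into x ≡ 9 (mod 13): 1368·t ≡ 9 − 138 = -129 (mod 13).
    Reduce coefficients mod 13: 3·t ≡ 1 (mod 13).
    The inverse of 3 mod 13 is 9 (since 3·9 = 27 = 2·13 + 1), so t ≡ 9·1 = 9 ≡ 9 (mod 13).
    Then x = 138 + 1368·9 = 12450, valid modulo lcm(1368, 13) = 17784: x ≡ 12450 (mod 17784).
Verify against each original: 12450 mod 9 = 3, 12450 mod 19 = 5, 12450 mod 8 = 2, 12450 mod 13 = 9.

x ≡ 12450 (mod 17784).


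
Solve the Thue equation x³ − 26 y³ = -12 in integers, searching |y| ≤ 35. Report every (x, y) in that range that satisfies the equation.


The equation is x³ - 26y³ = -12. For fixed y, x³ = 26·y³ − 12, so a solution requires the RHS to be a perfect cube.
Strategy: iterate y from -35 to 35, compute RHS = 26·y³ − 12, and check whether it is a (positive or negative) perfect cube.
Check small values of y:
  y = 0: RHS = -12 is not a perfect cube.
  y = 1: RHS = 14 is not a perfect cube.
  y = -1: RHS = -38 is not a perfect cube.
  y = 2: RHS = 196 is not a perfect cube.
  y = -2: RHS = -220 is not a perfect cube.
  y = 3: RHS = 690 is not a perfect cube.
  y = -3: RHS = -714 is not a perfect cube.
Continuing the search up to |y| = 35 finds no solutions either.
No (x, y) in the scanned range satisfies the equation.

No integer solutions with |y| ≤ 35.


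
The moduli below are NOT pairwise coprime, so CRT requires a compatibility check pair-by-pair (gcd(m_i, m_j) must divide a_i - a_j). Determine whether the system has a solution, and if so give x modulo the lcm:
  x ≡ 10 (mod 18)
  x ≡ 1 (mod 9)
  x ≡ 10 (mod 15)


Moduli 18, 9, 15 are not pairwise coprime, so CRT works modulo lcm(m_i) when all pairwise compatibility conditions hold.
Pairwise compatibility: gcd(m_i, m_j) must divide a_i - a_j for every pair.
Merge one congruence at a time:
  Start: x ≡ 10 (mod 18).
  Combine with x ≡ 1 (mod 9): gcd(18, 9) = 9; 1 - 10 = -9, which IS divisible by 9, so compatible.
    Write x = 10 + 18·t and substitute into x ≡ 1 (mod 9): 18·t ≡ 1 − 10 = -9 (mod 9).
    Divide the congruence (and modulus) by g = 9: 2·t ≡ -1 (mod 1).
    Modulo 1 every t works; take t = 0.
    Then x = 10 + 18·0 = 10, valid modulo lcm(18, 9) = 18: x ≡ 10 (mod 18).
  Combine with x ≡ 10 (mod 15): gcd(18, 15) = 3; 10 - 10 = 0, which IS divisible by 3, so compatible.
    Write x = 10 + 18·t and substitute into x ≡ 10 (mod 15): 18·t ≡ 10 − 10 = 0 (mod 15).
    Divide the congruence (and modulus) by g = 3: 6·t ≡ 0 (mod 5).
    Reduce coefficients mod 5: 1·t ≡ 0 (mod 5).
    So t ≡ 0 (mod 5).
    Then x = 10 + 18·0 = 10, valid modulo lcm(18, 15) = 90: x ≡ 10 (mod 90).
Verify: 10 mod 18 = 10, 10 mod 9 = 1, 10 mod 15 = 10.

x ≡ 10 (mod 90).


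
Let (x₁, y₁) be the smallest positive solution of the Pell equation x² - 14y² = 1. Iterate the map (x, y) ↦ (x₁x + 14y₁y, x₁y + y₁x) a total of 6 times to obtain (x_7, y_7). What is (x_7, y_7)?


Step 1: Find the fundamental solution (x₁, y₁) of x² - 14y² = 1.
  Expand √14 as a continued fraction. a₀ = ⌊√14⌋ = 3; iterate m_{k+1} = d_k·a_k − m_k, d_{k+1} = (14 − m_{k+1}²)/d_k, a_{k+1} = ⌊(a₀ + m_{k+1})/d_{k+1}⌋ (starting m₀ = 0, d₀ = 1), with convergents p_k = a_k·p_{k-1} + p_{k-2}, q_k = a_k·q_{k-1} + q_{k-2} (p₋₁ = 1, q₋₁ = 0):
  k = 0: a₀ = 3; p₀/q₀ = 3/1; p₀² − 14·q₀² = 9 − 14 = -5.
  k = 1: m = 3, d = 5, a = ⌊(3 + 3)/5⌋ = 1; p/q = (1·3 + 1)/(1·1 + 0) = 4/1; p² − 14·q² = 16 − 14 = 2.
  k = 2: m = 2, d = 2, a = ⌊(3 + 2)/2⌋ = 2; p/q = (2·4 + 3)/(2·1 + 1) = 11/3; p² − 14·q² = 121 − 126 = -5.
  k = 3: m = 2, d = 5, a = ⌊(3 + 2)/5⌋ = 1; p/q = (1·11 + 4)/(1·3 + 1) = 15/4; p² − 14·q² = 225 − 224 = 1.
  The first convergent with p² − 14·q² = 1 gives the fundamental solution (x₁, y₁) = (15, 4).
Step 2: Apply the recurrence (x_{n+1}, y_{n+1}) = (x₁x_n + 14y₁y_n, x₁y_n + y₁x_n) repeatedly.
  From (x_1, y_1) = (15, 4): x_2 = 15·15 + 14·4·4 = 449; y_2 = 15·4 + 4·15 = 120.
  From (x_2, y_2) = (449, 120): x_3 = 15·449 + 14·4·120 = 13455; y_3 = 15·120 + 4·449 = 3596.
  From (x_3, y_3) = (13455, 3596): x_4 = 15·13455 + 14·4·3596 = 403201; y_4 = 15·3596 + 4·13455 = 107760.
  From (x_4, y_4) = (403201, 107760): x_5 = 15·403201 + 14·4·107760 = 12082575; y_5 = 15·107760 + 4·403201 = 3229204.
  From (x_5, y_5) = (12082575, 3229204): x_6 = 15·12082575 + 14·4·3229204 = 362074049; y_6 = 15·3229204 + 4·12082575 = 96768360.
  From (x_6, y_6) = (362074049, 96768360): x_7 = 15·362074049 + 14·4·96768360 = 10850138895; y_7 = 15·96768360 + 4·362074049 = 2899821596.
Step 3: Verify x_7² - 14·y_7² = 117725514040791821025 - 117725514040791821024 = 1 (should be 1). ✓

(x_1, y_1) = (15, 4); (x_7, y_7) = (10850138895, 2899821596).


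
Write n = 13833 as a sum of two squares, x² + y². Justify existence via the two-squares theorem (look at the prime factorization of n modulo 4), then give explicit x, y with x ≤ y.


Step 1: Factor n = 13833 = 3^2 · 29 · 53.
Step 2: Check the mod-4 condition on each prime factor: 3 ≡ 3 (mod 4), exponent 2 (must be even); 29 ≡ 1 (mod 4), exponent 1; 53 ≡ 1 (mod 4), exponent 1.
All primes ≡ 3 (mod 4) appear to even exponent (or don't appear), so by the two-squares theorem n IS expressible as a sum of two squares.
Step 3: Build a representation. Group n = k² · m with k = 3 and m = 29 · 53 = 1537 (a product of primes ≡ 1 (mod 4)); a representation of m scales to one of n via (k·x)² + (k·y)² = k²(x² + y²). Each prime p ≡ 1 (mod 4) is itself a sum of two squares; find a² by testing p − a² for a perfect square:
  29: 29 − 1² = 28, 29 − 2² = 25 = 5² ⇒ 29 = 2² + 5².
  53: 53 − 1² = 52, 53 − 2² = 49 = 7² ⇒ 53 = 2² + 7².
  Combine using the Brahmagupta–Fibonacci identity (a² + b²)(c² + d²) = (ac − bd)² + (ad + bc)² = (ac + bd)² + (ad − bc)²:
  29 · 53 = 1537: from (2² + 5²)(2² + 7²), take (2·2 − 5·7, 2·7 + 5·2) = (4 − 35, 14 + 10) = (-31, 24); dropping signs (only squares matter) gives (31, 24); check 31² + 24² = 961 + 576 = 1537 ✓.
  Scale by k = 3: (3·31, 3·24) = (93, 72).
Step 4: Order so x ≤ y and verify: 72² + 93² = 5184 + 8649 = 13833 = n. ✓

n = 13833 = 72² + 93² (one valid representation with x ≤ y).


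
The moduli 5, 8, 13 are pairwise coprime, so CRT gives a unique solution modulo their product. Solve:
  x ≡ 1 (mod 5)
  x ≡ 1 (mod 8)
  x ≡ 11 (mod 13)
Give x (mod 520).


Moduli 5, 8, 13 are pairwise coprime; by CRT there is a unique solution modulo M = 5 · 8 · 13 = 520.
Solve pairwise, accumulating the modulus:
  Start with x ≡ 1 (mod 5).
  Combine with x ≡ 1 (mod 8): since gcd(5, 8) = 1, we get a unique residue mod 40.
    Write x = 1 + 5·t and substitute into x ≡ 1 (mod 8): 5·t ≡ 1 − 1 = 0 (mod 8).
    The inverse of 5 mod 8 is 5 (since 5·5 = 25 = 3·8 + 1), so t ≡ 5·0 = 0 ≡ 0 (mod 8).
    Then x = 1 + 5·0 = 1, valid modulo lcm(5, 8) = 40: x ≡ 1 (mod 40).
  Combine with x ≡ 11 (mod 13): since gcd(40, 13) = 1, we get a unique residue mod 520.
    Write x = 1 + 40·t and substitute into x ≡ 11 (mod 13): 40·t ≡ 11 − 1 = 10 (mod 13).
    Reduce coefficients mod 13: 1·t ≡ 10 (mod 13).
    So t ≡ 10 (mod 13).
    Then x = 1 + 40·10 = 401, valid modulo lcm(40, 13) = 520: x ≡ 401 (mod 520).
Verify: 401 mod 5 = 1 ✓, 401 mod 8 = 1 ✓, 401 mod 13 = 11 ✓.

x ≡ 401 (mod 520).


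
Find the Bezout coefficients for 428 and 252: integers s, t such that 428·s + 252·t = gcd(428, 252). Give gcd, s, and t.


Euclidean algorithm on (428, 252) — divide until remainder is 0:
  428 = 1 · 252 + 176
  252 = 1 · 176 + 76
  176 = 2 · 76 + 24
  76 = 3 · 24 + 4
  24 = 6 · 4 + 0
gcd(428, 252) = 4.
Track Bezout coefficients alongside the remainders: start with r₀ = 428 = a·1 + b·0 (s = 1, t = 0) and r₁ = 252 = a·0 + b·1 (s = 0, t = 1); each new remainder r_{k+1} = r_{k-1} − q_k·r_k inherits s_{k+1} = s_{k-1} − q_k·s_k, t_{k+1} = t_{k-1} − q_k·t_k, so r_k = a·s_k + b·t_k at every step:
  q = 1: r = 176, s = 1 − 1·0 = 1, t = 0 − 1·1 = -1  (check: 428·1 + 252·(-1) = 176)
  q = 1: r = 76, s = 0 − 1·1 = -1, t = 1 − 1·(-1) = 2  (check: 428·(-1) + 252·2 = 76)
  q = 2: r = 24, s = 1 − 2·(-1) = 3, t = -1 − 2·2 = -5  (check: 428·3 + 252·(-5) = 24)
  q = 3: r = 4, s = -1 − 3·3 = -10, t = 2 − 3·(-5) = 17  (check: 428·(-10) + 252·17 = 4)
The row with r = 4 (the gcd) gives the Bezout coefficients s = -10, t = 17.
Result: 428 · (-10) + 252 · (17) = 4.

gcd(428, 252) = 4; s = -10, t = 17 (check: 428·(-10) + 252·17 = 4).


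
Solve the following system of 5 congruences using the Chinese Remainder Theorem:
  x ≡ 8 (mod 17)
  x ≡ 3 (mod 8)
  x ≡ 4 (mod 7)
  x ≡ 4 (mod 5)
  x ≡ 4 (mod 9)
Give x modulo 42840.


Product of moduli M = 17 · 8 · 7 · 5 · 9 = 42840.
Merge one congruence at a time:
  Start: x ≡ 8 (mod 17).
  Combine with x ≡ 3 (mod 8); new modulus lcm = 136.
    Write x = 8 + 17·t and substitute into x ≡ 3 (mod 8): 17·t ≡ 3 − 8 = -5 (mod 8).
    Reduce coefficients mod 8: 1·t ≡ 3 (mod 8).
    So t ≡ 3 (mod 8).
    Then x = 8 + 17·3 = 59, valid modulo lcm(17, 8) = 136: x ≡ 59 (mod 136).
  Combine with x ≡ 4 (mod 7); new modulus lcm = 952.
    Write x = 59 + 136·t and substitute into x ≡ 4 (mod 7): 136·t ≡ 4 − 59 = -55 (mod 7).
    Reduce coefficients mod 7: 3·t ≡ 1 (mod 7).
    The inverse of 3 mod 7 is 5 (since 3·5 = 15 = 2·7 + 1), so t ≡ 5·1 = 5 ≡ 5 (mod 7).
    Then x = 59 + 136·5 = 739, valid modulo lcm(136, 7) = 952: x ≡ 739 (mod 952).
  Combine with x ≡ 4 (mod 5); new modulus lcm = 4760.
    Write x = 739 + 952·t and substitute into x ≡ 4 (mod 5): 952·t ≡ 4 − 739 = -735 (mod 5).
    Reduce coefficients mod 5: 2·t ≡ 0 (mod 5).
    The inverse of 2 mod 5 is 3 (since 2·3 = 6 = 1·5 + 1), so t ≡ 3·0 = 0 ≡ 0 (mod 5).
    Then x = 739 + 952·0 = 739, valid modulo lcm(952, 5) = 4760: x ≡ 739 (mod 4760).
  Combine with x ≡ 4 (mod 9); new modulus lcm = 42840.
    Write x = 739 + 4760·t and substitute into x ≡ 4 (mod 9): 4760·t ≡ 4 − 739 = -735 (mod 9).
    Reduce coefficients mod 9: 8·t ≡ 3 (mod 9).
    The inverse of 8 mod 9 is 8 (since 8·8 = 64 = 7·9 + 1), so t ≡ 8·3 = 24 ≡ 6 (mod 9).
    Then x = 739 + 4760·6 = 29299, valid modulo lcm(4760, 9) = 42840: x ≡ 29299 (mod 42840).
Verify against each original: 29299 mod 17 = 8, 29299 mod 8 = 3, 29299 mod 7 = 4, 29299 mod 5 = 4, 29299 mod 9 = 4.

x ≡ 29299 (mod 42840).


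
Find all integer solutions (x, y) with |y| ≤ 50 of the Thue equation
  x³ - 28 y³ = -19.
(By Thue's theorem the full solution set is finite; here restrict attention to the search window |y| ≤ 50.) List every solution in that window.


The equation is x³ - 28y³ = -19. For fixed y, x³ = 28·y³ − 19, so a solution requires the RHS to be a perfect cube.
Strategy: iterate y from -50 to 50, compute RHS = 28·y³ − 19, and check whether it is a (positive or negative) perfect cube.
Check small values of y:
  y = 0: RHS = -19 is not a perfect cube.
  y = 1: RHS = 9 is not a perfect cube.
  y = -1: RHS = -47 is not a perfect cube.
  y = 2: RHS = 205 is not a perfect cube.
  y = -2: RHS = -243 is not a perfect cube.
  y = 3: RHS = 737 is not a perfect cube.
  y = -3: RHS = -775 is not a perfect cube.
Continuing the search up to |y| = 50 finds no solutions either.
No (x, y) in the scanned range satisfies the equation.

No integer solutions with |y| ≤ 50.


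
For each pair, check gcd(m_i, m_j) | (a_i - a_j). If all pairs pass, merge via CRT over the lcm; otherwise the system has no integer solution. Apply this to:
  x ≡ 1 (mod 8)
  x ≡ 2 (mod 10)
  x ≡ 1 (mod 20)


Moduli 8, 10, 20 are not pairwise coprime, so CRT works modulo lcm(m_i) when all pairwise compatibility conditions hold.
Pairwise compatibility: gcd(m_i, m_j) must divide a_i - a_j for every pair.
Merge one congruence at a time:
  Start: x ≡ 1 (mod 8).
  Combine with x ≡ 2 (mod 10): gcd(8, 10) = 2, and 2 - 1 = 1 is NOT divisible by 2.
    ⇒ system is inconsistent (no integer solution).

No solution (the system is inconsistent).


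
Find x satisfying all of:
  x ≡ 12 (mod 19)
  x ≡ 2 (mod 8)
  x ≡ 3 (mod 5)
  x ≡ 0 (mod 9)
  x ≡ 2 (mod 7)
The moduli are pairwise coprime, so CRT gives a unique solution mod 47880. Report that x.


Product of moduli M = 19 · 8 · 5 · 9 · 7 = 47880.
Merge one congruence at a time:
  Start: x ≡ 12 (mod 19).
  Combine with x ≡ 2 (mod 8); new modulus lcm = 152.
    Write x = 12 + 19·t and substitute into x ≡ 2 (mod 8): 19·t ≡ 2 − 12 = -10 (mod 8).
    Reduce coefficients mod 8: 3·t ≡ 6 (mod 8).
    The inverse of 3 mod 8 is 3 (since 3·3 = 9 = 1·8 + 1), so t ≡ 3·6 = 18 ≡ 2 (mod 8).
    Then x = 12 + 19·2 = 50, valid modulo lcm(19, 8) = 152: x ≡ 50 (mod 152).
  Combine with x ≡ 3 (mod 5); new modulus lcm = 760.
    Write x = 50 + 152·t and substitute into x ≡ 3 (mod 5): 152·t ≡ 3 − 50 = -47 (mod 5).
    Reduce coefficients mod 5: 2·t ≡ 3 (mod 5).
    The inverse of 2 mod 5 is 3 (since 2·3 = 6 = 1·5 + 1), so t ≡ 3·3 = 9 ≡ 4 (mod 5).
    Then x = 50 + 152·4 = 658, valid modulo lcm(152, 5) = 760: x ≡ 658 (mod 760).
  Combine with x ≡ 0 (mod 9); new modulus lcm = 6840.
    Write x = 658 + 760·t and substitute into x ≡ 0 (mod 9): 760·t ≡ 0 − 658 = -658 (mod 9).
    Reduce coefficients mod 9: 4·t ≡ 8 (mod 9).
    The inverse of 4 mod 9 is 7 (since 4·7 = 28 = 3·9 + 1), so t ≡ 7·8 = 56 ≡ 2 (mod 9).
    Then x = 658 + 760·2 = 2178, valid modulo lcm(760, 9) = 6840: x ≡ 2178 (mod 6840).
  Combine with x ≡ 2 (mod 7); new modulus lcm = 47880.
    Write x = 2178 + 6840·t and substitute into x ≡ 2 (mod 7): 6840·t ≡ 2 − 2178 = -2176 (mod 7).
    Reduce coefficients mod 7: 1·t ≡ 1 (mod 7).
    So t ≡ 1 (mod 7).
    Then x = 2178 + 6840·1 = 9018, valid modulo lcm(6840, 7) = 47880: x ≡ 9018 (mod 47880).
Verify against each original: 9018 mod 19 = 12, 9018 mod 8 = 2, 9018 mod 5 = 3, 9018 mod 9 = 0, 9018 mod 7 = 2.

x ≡ 9018 (mod 47880).


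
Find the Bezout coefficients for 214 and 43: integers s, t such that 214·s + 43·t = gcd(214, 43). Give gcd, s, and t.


Euclidean algorithm on (214, 43) — divide until remainder is 0:
  214 = 4 · 43 + 42
  43 = 1 · 42 + 1
  42 = 42 · 1 + 0
gcd(214, 43) = 1.
Track Bezout coefficients alongside the remainders: start with r₀ = 214 = a·1 + b·0 (s = 1, t = 0) and r₁ = 43 = a·0 + b·1 (s = 0, t = 1); each new remainder r_{k+1} = r_{k-1} − q_k·r_k inherits s_{k+1} = s_{k-1} − q_k·s_k, t_{k+1} = t_{k-1} − q_k·t_k, so r_k = a·s_k + b·t_k at every step:
  q = 4: r = 42, s = 1 − 4·0 = 1, t = 0 − 4·1 = -4  (check: 214·1 + 43·(-4) = 42)
  q = 1: r = 1, s = 0 − 1·1 = -1, t = 1 − 1·(-4) = 5  (check: 214·(-1) + 43·5 = 1)
The row with r = 1 (the gcd) gives the Bezout coefficients s = -1, t = 5.
Result: 214 · (-1) + 43 · (5) = 1.

gcd(214, 43) = 1; s = -1, t = 5 (check: 214·(-1) + 43·5 = 1).


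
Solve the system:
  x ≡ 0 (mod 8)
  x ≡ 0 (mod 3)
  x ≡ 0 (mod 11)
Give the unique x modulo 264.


Moduli 8, 3, 11 are pairwise coprime; by CRT there is a unique solution modulo M = 8 · 3 · 11 = 264.
Solve pairwise, accumulating the modulus:
  Start with x ≡ 0 (mod 8).
  Combine with x ≡ 0 (mod 3): since gcd(8, 3) = 1, we get a unique residue mod 24.
    Write x = 0 + 8·t and substitute into x ≡ 0 (mod 3): 8·t ≡ 0 − 0 = 0 (mod 3).
    Reduce coefficients mod 3: 2·t ≡ 0 (mod 3).
    The inverse of 2 mod 3 is 2 (since 2·2 = 4 = 1·3 + 1), so t ≡ 2·0 = 0 ≡ 0 (mod 3).
    Then x = 0 + 8·0 = 0, valid modulo lcm(8, 3) = 24: x ≡ 0 (mod 24).
  Combine with x ≡ 0 (mod 11): since gcd(24, 11) = 1, we get a unique residue mod 264.
    Write x = 0 + 24·t and substitute into x ≡ 0 (mod 11): 24·t ≡ 0 − 0 = 0 (mod 11).
    Reduce coefficients mod 11: 2·t ≡ 0 (mod 11).
    The inverse of 2 mod 11 is 6 (since 2·6 = 12 = 1·11 + 1), so t ≡ 6·0 = 0 ≡ 0 (mod 11).
    Then x = 0 + 24·0 = 0, valid modulo lcm(24, 11) = 264: x ≡ 0 (mod 264).
Verify: 0 mod 8 = 0 ✓, 0 mod 3 = 0 ✓, 0 mod 11 = 0 ✓.

x ≡ 0 (mod 264).


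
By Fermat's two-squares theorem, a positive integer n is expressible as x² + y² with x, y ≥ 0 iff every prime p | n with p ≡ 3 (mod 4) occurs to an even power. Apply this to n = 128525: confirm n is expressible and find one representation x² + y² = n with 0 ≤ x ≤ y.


Step 1: Factor n = 128525 = 5^2 · 53 · 97.
Step 2: Check the mod-4 condition on each prime factor: 5 ≡ 1 (mod 4), exponent 2; 53 ≡ 1 (mod 4), exponent 1; 97 ≡ 1 (mod 4), exponent 1.
All primes ≡ 3 (mod 4) appear to even exponent (or don't appear), so by the two-squares theorem n IS expressible as a sum of two squares.
Step 3: Build a representation. Group n = k² · m with k = 5 and m = 53 · 97 = 5141 (a product of primes ≡ 1 (mod 4)); a representation of m scales to one of n via (k·x)² + (k·y)² = k²(x² + y²). Each prime p ≡ 1 (mod 4) is itself a sum of two squares; find a² by testing p − a² for a perfect square:
  53: 53 − 1² = 52, 53 − 2² = 49 = 7² ⇒ 53 = 2² + 7².
  97: 97 − 1² = 96, 97 − 2² = 93, 97 − 3² = 88, 97 − 4² = 81 = 9² ⇒ 97 = 4² + 9².
  Combine using the Brahmagupta–Fibonacci identity (a² + b²)(c² + d²) = (ac − bd)² + (ad + bc)² = (ac + bd)² + (ad − bc)²:
  53 · 97 = 5141: from (2² + 7²)(4² + 9²), take (2·4 − 7·9, 2·9 + 7·4) = (8 − 63, 18 + 28) = (-55, 46); dropping signs (only squares matter) gives (55, 46); check 55² + 46² = 3025 + 2116 = 5141 ✓.
  Scale by k = 5: (5·55, 5·46) = (275, 230).
Step 4: Order so x ≤ y and verify: 230² + 275² = 52900 + 75625 = 128525 = n. ✓

n = 128525 = 230² + 275² (one valid representation with x ≤ y).


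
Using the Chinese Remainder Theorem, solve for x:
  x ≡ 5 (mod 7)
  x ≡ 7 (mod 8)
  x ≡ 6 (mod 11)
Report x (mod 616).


Moduli 7, 8, 11 are pairwise coprime; by CRT there is a unique solution modulo M = 7 · 8 · 11 = 616.
Solve pairwise, accumulating the modulus:
  Start with x ≡ 5 (mod 7).
  Combine with x ≡ 7 (mod 8): since gcd(7, 8) = 1, we get a unique residue mod 56.
    Write x = 5 + 7·t and substitute into x ≡ 7 (mod 8): 7·t ≡ 7 − 5 = 2 (mod 8).
    The inverse of 7 mod 8 is 7 (since 7·7 = 49 = 6·8 + 1), so t ≡ 7·2 = 14 ≡ 6 (mod 8).
    Then x = 5 + 7·6 = 47, valid modulo lcm(7, 8) = 56: x ≡ 47 (mod 56).
  Combine with x ≡ 6 (mod 11): since gcd(56, 11) = 1, we get a unique residue mod 616.
    Write x = 47 + 56·t and substitute into x ≡ 6 (mod 11): 56·t ≡ 6 − 47 = -41 (mod 11).
    Reduce coefficients mod 11: 1·t ≡ 3 (mod 11).
    So t ≡ 3 (mod 11).
    Then x = 47 + 56·3 = 215, valid modulo lcm(56, 11) = 616: x ≡ 215 (mod 616).
Verify: 215 mod 7 = 5 ✓, 215 mod 8 = 7 ✓, 215 mod 11 = 6 ✓.

x ≡ 215 (mod 616).


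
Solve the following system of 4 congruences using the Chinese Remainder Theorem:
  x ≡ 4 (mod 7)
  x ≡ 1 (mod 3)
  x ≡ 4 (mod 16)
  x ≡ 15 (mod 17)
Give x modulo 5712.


Product of moduli M = 7 · 3 · 16 · 17 = 5712.
Merge one congruence at a time:
  Start: x ≡ 4 (mod 7).
  Combine with x ≡ 1 (mod 3); new modulus lcm = 21.
    Write x = 4 + 7·t and substitute into x ≡ 1 (mod 3): 7·t ≡ 1 − 4 = -3 (mod 3).
    Reduce coefficients mod 3: 1·t ≡ 0 (mod 3).
    So t ≡ 0 (mod 3).
    Then x = 4 + 7·0 = 4, valid modulo lcm(7, 3) = 21: x ≡ 4 (mod 21).
  Combine with x ≡ 4 (mod 16); new modulus lcm = 336.
    Write x = 4 + 21·t and substitute into x ≡ 4 (mod 16): 21·t ≡ 4 − 4 = 0 (mod 16).
    Reduce coefficients mod 16: 5·t ≡ 0 (mod 16).
    The inverse of 5 mod 16 is 13 (since 5·13 = 65 = 4·16 + 1), so t ≡ 13·0 = 0 ≡ 0 (mod 16).
    Then x = 4 + 21·0 = 4, valid modulo lcm(21, 16) = 336: x ≡ 4 (mod 336).
  Combine with x ≡ 15 (mod 17); new modulus lcm = 5712.
    Write x = 4 + 336·t and substitute into x ≡ 15 (mod 17): 336·t ≡ 15 − 4 = 11 (mod 17).
    Reduce coefficients mod 17: 13·t ≡ 11 (mod 17).
    The inverse of 13 mod 17 is 4 (since 13·4 = 52 = 3·17 + 1), so t ≡ 4·11 = 44 ≡ 10 (mod 17).
    Then x = 4 + 336·10 = 3364, valid modulo lcm(336, 17) = 5712: x ≡ 3364 (mod 5712).
Verify against each original: 3364 mod 7 = 4, 3364 mod 3 = 1, 3364 mod 16 = 4, 3364 mod 17 = 15.

x ≡ 3364 (mod 5712).


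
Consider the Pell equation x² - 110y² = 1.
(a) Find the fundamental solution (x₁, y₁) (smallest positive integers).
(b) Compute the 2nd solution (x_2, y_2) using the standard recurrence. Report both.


Step 1: Find the fundamental solution (x₁, y₁) of x² - 110y² = 1.
  Expand √110 as a continued fraction. a₀ = ⌊√110⌋ = 10; iterate m_{k+1} = d_k·a_k − m_k, d_{k+1} = (110 − m_{k+1}²)/d_k, a_{k+1} = ⌊(a₀ + m_{k+1})/d_{k+1}⌋ (starting m₀ = 0, d₀ = 1), with convergents p_k = a_k·p_{k-1} + p_{k-2}, q_k = a_k·q_{k-1} + q_{k-2} (p₋₁ = 1, q₋₁ = 0):
  k = 0: a₀ = 10; p₀/q₀ = 10/1; p₀² − 110·q₀² = 100 − 110 = -10.
  k = 1: m = 10, d = 10, a = ⌊(10 + 10)/10⌋ = 2; p/q = (2·10 + 1)/(2·1 + 0) = 21/2; p² − 110·q² = 441 − 440 = 1.
  The first convergent with p² − 110·q² = 1 gives the fundamental solution (x₁, y₁) = (21, 2).
Step 2: Apply the recurrence (x_{n+1}, y_{n+1}) = (x₁x_n + 110y₁y_n, x₁y_n + y₁x_n) repeatedly.
  From (x_1, y_1) = (21, 2): x_2 = 21·21 + 110·2·2 = 881; y_2 = 21·2 + 2·21 = 84.
Step 3: Verify x_2² - 110·y_2² = 776161 - 776160 = 1 (should be 1). ✓

(x_1, y_1) = (21, 2); (x_2, y_2) = (881, 84).


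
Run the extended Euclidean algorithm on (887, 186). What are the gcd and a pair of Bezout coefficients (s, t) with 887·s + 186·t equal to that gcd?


Euclidean algorithm on (887, 186) — divide until remainder is 0:
  887 = 4 · 186 + 143
  186 = 1 · 143 + 43
  143 = 3 · 43 + 14
  43 = 3 · 14 + 1
  14 = 14 · 1 + 0
gcd(887, 186) = 1.
Track Bezout coefficients alongside the remainders: start with r₀ = 887 = a·1 + b·0 (s = 1, t = 0) and r₁ = 186 = a·0 + b·1 (s = 0, t = 1); each new remainder r_{k+1} = r_{k-1} − q_k·r_k inherits s_{k+1} = s_{k-1} − q_k·s_k, t_{k+1} = t_{k-1} − q_k·t_k, so r_k = a·s_k + b·t_k at every step:
  q = 4: r = 143, s = 1 − 4·0 = 1, t = 0 − 4·1 = -4  (check: 887·1 + 186·(-4) = 143)
  q = 1: r = 43, s = 0 − 1·1 = -1, t = 1 − 1·(-4) = 5  (check: 887·(-1) + 186·5 = 43)
  q = 3: r = 14, s = 1 − 3·(-1) = 4, t = -4 − 3·5 = -19  (check: 887·4 + 186·(-19) = 14)
  q = 3: r = 1, s = -1 − 3·4 = -13, t = 5 − 3·(-19) = 62  (check: 887·(-13) + 186·62 = 1)
The row with r = 1 (the gcd) gives the Bezout coefficients s = -13, t = 62.
Result: 887 · (-13) + 186 · (62) = 1.

gcd(887, 186) = 1; s = -13, t = 62 (check: 887·(-13) + 186·62 = 1).


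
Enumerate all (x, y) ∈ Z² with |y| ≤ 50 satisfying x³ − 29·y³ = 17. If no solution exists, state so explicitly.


The equation is x³ - 29y³ = 17. For fixed y, x³ = 29·y³ + 17, so a solution requires the RHS to be a perfect cube.
Strategy: iterate y from -50 to 50, compute RHS = 29·y³ + 17, and check whether it is a (positive or negative) perfect cube.
Check small values of y:
  y = 0: RHS = 17 is not a perfect cube.
  y = 1: RHS = 46 is not a perfect cube.
  y = -1: RHS = -12 is not a perfect cube.
  y = 2: RHS = 249 is not a perfect cube.
  y = -2: RHS = -215 is not a perfect cube.
  y = 3: RHS = 800 is not a perfect cube.
  y = -3: RHS = -766 is not a perfect cube.
Continuing the search up to |y| = 50 finds no solutions either.
No (x, y) in the scanned range satisfies the equation.

No integer solutions with |y| ≤ 50.


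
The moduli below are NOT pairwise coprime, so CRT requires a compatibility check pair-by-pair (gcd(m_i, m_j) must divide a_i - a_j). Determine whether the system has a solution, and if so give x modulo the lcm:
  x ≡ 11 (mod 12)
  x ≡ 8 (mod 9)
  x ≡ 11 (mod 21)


Moduli 12, 9, 21 are not pairwise coprime, so CRT works modulo lcm(m_i) when all pairwise compatibility conditions hold.
Pairwise compatibility: gcd(m_i, m_j) must divide a_i - a_j for every pair.
Merge one congruence at a time:
  Start: x ≡ 11 (mod 12).
  Combine with x ≡ 8 (mod 9): gcd(12, 9) = 3; 8 - 11 = -3, which IS divisible by 3, so compatible.
    Write x = 11 + 12·t and substitute into x ≡ 8 (mod 9): 12·t ≡ 8 − 11 = -3 (mod 9).
    Divide the congruence (and modulus) by g = 3: 4·t ≡ -1 (mod 3).
    Reduce coefficients mod 3: 1·t ≡ 2 (mod 3).
    So t ≡ 2 (mod 3).
    Then x = 11 + 12·2 = 35, valid modulo lcm(12, 9) = 36: x ≡ 35 (mod 36).
  Combine with x ≡ 11 (mod 21): gcd(36, 21) = 3; 11 - 35 = -24, which IS divisible by 3, so compatible.
    Write x = 35 + 36·t and substitute into x ≡ 11 (mod 21): 36·t ≡ 11 − 35 = -24 (mod 21).
    Divide the congruence (and modulus) by g = 3: 12·t ≡ -8 (mod 7).
    Reduce coefficients mod 7: 5·t ≡ 6 (mod 7).
    The inverse of 5 mod 7 is 3 (since 5·3 = 15 = 2·7 + 1), so t ≡ 3·6 = 18 ≡ 4 (mod 7).
    Then x = 35 + 36·4 = 179, valid modulo lcm(36, 21) = 252: x ≡ 179 (mod 252).
Verify: 179 mod 12 = 11, 179 mod 9 = 8, 179 mod 21 = 11.

x ≡ 179 (mod 252).


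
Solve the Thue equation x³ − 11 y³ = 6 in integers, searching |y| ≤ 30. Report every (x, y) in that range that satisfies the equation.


The equation is x³ - 11y³ = 6. For fixed y, x³ = 11·y³ + 6, so a solution requires the RHS to be a perfect cube.
Strategy: iterate y from -30 to 30, compute RHS = 11·y³ + 6, and check whether it is a (positive or negative) perfect cube.
Check small values of y:
  y = 0: RHS = 6 is not a perfect cube.
  y = 1: RHS = 17 is not a perfect cube.
  y = -1: RHS = -5 is not a perfect cube.
  y = 2: RHS = 94 is not a perfect cube.
  y = -2: RHS = -82 is not a perfect cube.
  y = 3: RHS = 303 is not a perfect cube.
  y = -3: RHS = -291 is not a perfect cube.
Continuing the search up to |y| = 30 finds no solutions either.
No (x, y) in the scanned range satisfies the equation.

No integer solutions with |y| ≤ 30.


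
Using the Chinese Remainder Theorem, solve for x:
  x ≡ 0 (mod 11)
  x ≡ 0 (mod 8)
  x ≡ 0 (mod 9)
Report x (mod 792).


Moduli 11, 8, 9 are pairwise coprime; by CRT there is a unique solution modulo M = 11 · 8 · 9 = 792.
Solve pairwise, accumulating the modulus:
  Start with x ≡ 0 (mod 11).
  Combine with x ≡ 0 (mod 8): since gcd(11, 8) = 1, we get a unique residue mod 88.
    Write x = 0 + 11·t and substitute into x ≡ 0 (mod 8): 11·t ≡ 0 − 0 = 0 (mod 8).
    Reduce coefficients mod 8: 3·t ≡ 0 (mod 8).
    The inverse of 3 mod 8 is 3 (since 3·3 = 9 = 1·8 + 1), so t ≡ 3·0 = 0 ≡ 0 (mod 8).
    Then x = 0 + 11·0 = 0, valid modulo lcm(11, 8) = 88: x ≡ 0 (mod 88).
  Combine with x ≡ 0 (mod 9): since gcd(88, 9) = 1, we get a unique residue mod 792.
    Write x = 0 + 88·t and substitute into x ≡ 0 (mod 9): 88·t ≡ 0 − 0 = 0 (mod 9).
    Reduce coefficients mod 9: 7·t ≡ 0 (mod 9).
    The inverse of 7 mod 9 is 4 (since 7·4 = 28 = 3·9 + 1), so t ≡ 4·0 = 0 ≡ 0 (mod 9).
    Then x = 0 + 88·0 = 0, valid modulo lcm(88, 9) = 792: x ≡ 0 (mod 792).
Verify: 0 mod 11 = 0 ✓, 0 mod 8 = 0 ✓, 0 mod 9 = 0 ✓.

x ≡ 0 (mod 792).


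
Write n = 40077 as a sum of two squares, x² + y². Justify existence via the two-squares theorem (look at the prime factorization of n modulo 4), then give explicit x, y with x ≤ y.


Step 1: Factor n = 40077 = 3^2 · 61 · 73.
Step 2: Check the mod-4 condition on each prime factor: 3 ≡ 3 (mod 4), exponent 2 (must be even); 61 ≡ 1 (mod 4), exponent 1; 73 ≡ 1 (mod 4), exponent 1.
All primes ≡ 3 (mod 4) appear to even exponent (or don't appear), so by the two-squares theorem n IS expressible as a sum of two squares.
Step 3: Build a representation. Group n = k² · m with k = 3 and m = 61 · 73 = 4453 (a product of primes ≡ 1 (mod 4)); a representation of m scales to one of n via (k·x)² + (k·y)² = k²(x² + y²). Each prime p ≡ 1 (mod 4) is itself a sum of two squares; find a² by testing p − a² for a perfect square:
  61: 61 − 1² = 60, 61 − 2² = 57, 61 − 3² = 52, 61 − 4² = 45, 61 − 5² = 36 = 6² ⇒ 61 = 5² + 6².
  73: 73 − 1² = 72, 73 − 2² = 69, 73 − 3² = 64 = 8² ⇒ 73 = 3² + 8².
  Combine using the Brahmagupta–Fibonacci identity (a² + b²)(c² + d²) = (ac − bd)² + (ad + bc)² = (ac + bd)² + (ad − bc)²:
  61 · 73 = 4453: from (5² + 6²)(3² + 8²), take (5·3 − 6·8, 5·8 + 6·3) = (15 − 48, 40 + 18) = (-33, 58); dropping signs (only squares matter) gives (33, 58); check 33² + 58² = 1089 + 3364 = 4453 ✓.
  Scale by k = 3: (3·33, 3·58) = (99, 174).
Step 4: Order so x ≤ y and verify: 99² + 174² = 9801 + 30276 = 40077 = n. ✓

n = 40077 = 99² + 174² (one valid representation with x ≤ y).
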